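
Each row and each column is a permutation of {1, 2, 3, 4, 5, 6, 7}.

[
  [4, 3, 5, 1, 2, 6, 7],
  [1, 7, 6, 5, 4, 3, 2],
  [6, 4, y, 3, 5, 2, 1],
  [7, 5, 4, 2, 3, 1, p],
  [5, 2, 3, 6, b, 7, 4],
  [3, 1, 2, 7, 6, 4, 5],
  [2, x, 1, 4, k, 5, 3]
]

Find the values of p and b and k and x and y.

p = 6, b = 1, k = 7, x = 6, y = 7

At (row 5, col 5): row 5 already has {2, 3, 4, 5, 6, 7}, so the value is 1.
At (row 3, col 3): row 3 already has {1, 2, 3, 4, 5, 6}, so the value is 7.
At (row 7, col 2): column 2 already has {1, 2, 3, 4, 5, 7}, so the value is 6.
For row 7, column 5: row 7 already has {1, 2, 3, 4, 5, 6}; that leaves 7.
Cell (4,7): row 4 already has {1, 2, 3, 4, 5, 7} → 6.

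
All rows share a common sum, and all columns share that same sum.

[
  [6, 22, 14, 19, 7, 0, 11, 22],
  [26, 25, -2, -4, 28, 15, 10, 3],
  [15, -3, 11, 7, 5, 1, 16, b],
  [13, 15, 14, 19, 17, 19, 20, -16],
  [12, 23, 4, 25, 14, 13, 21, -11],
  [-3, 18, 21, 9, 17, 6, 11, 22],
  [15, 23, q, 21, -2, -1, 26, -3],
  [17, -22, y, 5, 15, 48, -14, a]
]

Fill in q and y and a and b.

q = 22, y = 17, a = 35, b = 49

Rows 1 and 2 both sum to 101, so that's the common total.
The known cells in row 3 total 52, leaving 101 − 52 = 49 for the blank.
The known cells in row 7 total 79, leaving 101 − 79 = 22 for the blank.
The known cells in column 8 total 66, leaving 101 − 66 = 35 for the blank.
The known cells in row 8 total 84, leaving 101 − 84 = 17 for the blank.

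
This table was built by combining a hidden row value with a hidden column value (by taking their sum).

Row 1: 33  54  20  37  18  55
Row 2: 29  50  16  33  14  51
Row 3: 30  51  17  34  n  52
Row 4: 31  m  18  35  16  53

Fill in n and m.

The difference between any two rows is the same in every column — this is an addition table with the headers hidden.
Row 3 minus row 1 is 52 − 55 = -3, so its entry in column 5 is 18 + (-3) = 15.
Row 4 minus row 1 is 53 − 55 = -2, so its entry in column 2 is 54 + (-2) = 52.

n = 15, m = 52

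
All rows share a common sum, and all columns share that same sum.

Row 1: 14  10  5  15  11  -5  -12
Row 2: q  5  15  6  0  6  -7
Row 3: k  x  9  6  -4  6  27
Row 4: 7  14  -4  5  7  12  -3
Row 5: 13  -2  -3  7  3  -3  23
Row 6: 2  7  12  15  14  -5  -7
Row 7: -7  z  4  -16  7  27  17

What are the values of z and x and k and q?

Rows 1 and 4 both sum to 38, so that's the common total.
The known cells in row 2 total 25, leaving 38 − 25 = 13 for the blank.
The known cells in row 7 total 32, leaving 38 − 32 = 6 for the blank.
The known cells in column 1 total 42, leaving 38 − 42 = -4 for the blank.
The known cells in row 3 total 40, leaving 38 − 40 = -2 for the blank.

z = 6, x = -2, k = -4, q = 13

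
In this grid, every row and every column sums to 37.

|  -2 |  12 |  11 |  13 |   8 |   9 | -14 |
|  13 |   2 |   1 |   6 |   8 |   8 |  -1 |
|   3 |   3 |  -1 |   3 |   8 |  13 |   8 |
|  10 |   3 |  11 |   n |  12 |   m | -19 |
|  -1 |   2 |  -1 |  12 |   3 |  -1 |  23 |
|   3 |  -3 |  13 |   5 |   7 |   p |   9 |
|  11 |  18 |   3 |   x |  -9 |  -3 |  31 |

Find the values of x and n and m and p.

The known cells in row 7 total 51, leaving 37 − 51 = -14 for the blank.
The known cells in column 4 total 25, leaving 37 − 25 = 12 for the blank.
The known cells in row 4 total 29, leaving 37 − 29 = 8 for the blank.
The known cells in row 6 total 34, leaving 37 − 34 = 3 for the blank.

x = -14, n = 12, m = 8, p = 3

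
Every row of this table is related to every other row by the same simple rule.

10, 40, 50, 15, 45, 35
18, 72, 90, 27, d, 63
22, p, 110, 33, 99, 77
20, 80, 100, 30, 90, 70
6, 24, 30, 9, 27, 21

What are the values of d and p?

d = 81, p = 88

Each row is a constant multiple of every other row — this is a multiplication table with the headers hidden.
Row 2 is 63/35 = 9/5 times row 1, so its entry in column 5 is 45 × 9/5 = 81.
Row 3 is 77/35 = 11/5 times row 1, so its entry in column 2 is 40 × 11/5 = 88.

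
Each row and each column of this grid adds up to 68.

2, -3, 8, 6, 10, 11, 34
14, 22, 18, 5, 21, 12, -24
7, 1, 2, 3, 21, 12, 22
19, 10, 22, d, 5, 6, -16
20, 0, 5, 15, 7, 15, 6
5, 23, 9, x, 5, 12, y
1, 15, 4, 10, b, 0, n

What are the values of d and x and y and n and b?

d = 22, x = 7, y = 7, n = 39, b = -1

Column 5: 10 + 21 + 21 + 5 + 7 + 5 = 69, so its missing entry is 68 − 69 = -1.
Row 7: 1 + 15 + 4 + 10 − 1 + 0 = 29, so its missing entry is 68 − 29 = 39.
Row 4: 19 + 10 + 22 + 5 + 6 − 16 = 46, so its missing entry is 68 − 46 = 22.
Column 7: 34 − 24 + 22 − 16 + 6 + 39 = 61, so its missing entry is 68 − 61 = 7.
Row 6: 5 + 23 + 9 + 5 + 12 + 7 = 61, so its missing entry is 68 − 61 = 7.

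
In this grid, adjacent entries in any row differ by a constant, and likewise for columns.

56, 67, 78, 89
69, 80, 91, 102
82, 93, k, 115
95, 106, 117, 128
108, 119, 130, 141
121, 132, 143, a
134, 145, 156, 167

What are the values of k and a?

Along each row the entries change by 11 per step; down each column they change by 13.
Row 3: from 82 at column 1, stepping by 11 to column 3 gives 104.
Row 6: from 121 at column 1, stepping by 11 to column 4 gives 154.

k = 104, a = 154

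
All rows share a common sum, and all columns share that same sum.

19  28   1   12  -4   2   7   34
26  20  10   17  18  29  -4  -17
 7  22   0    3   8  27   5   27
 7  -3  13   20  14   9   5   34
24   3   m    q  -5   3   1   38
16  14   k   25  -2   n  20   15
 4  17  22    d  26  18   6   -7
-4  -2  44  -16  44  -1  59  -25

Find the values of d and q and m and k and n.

Rows 1 and 2 both sum to 99, so that's the common total.
Column 6 has 2 + 29 + 27 + 9 + 3 + 18 − 1 = 87; the blank must be 99 − 87 = 12.
Row 7 has 4 + 17 + 22 + 26 + 18 + 6 − 7 = 86; the blank must be 99 − 86 = 13.
Column 4 has 12 + 17 + 3 + 20 + 25 + 13 − 16 = 74; the blank must be 99 − 74 = 25.
Row 5 has 24 + 3 + 25 − 5 + 3 + 1 + 38 = 89; the blank must be 99 − 89 = 10.
Row 6 has 16 + 14 + 25 − 2 + 12 + 20 + 15 = 100; the blank must be 99 − 100 = -1.

d = 13, q = 25, m = 10, k = -1, n = 12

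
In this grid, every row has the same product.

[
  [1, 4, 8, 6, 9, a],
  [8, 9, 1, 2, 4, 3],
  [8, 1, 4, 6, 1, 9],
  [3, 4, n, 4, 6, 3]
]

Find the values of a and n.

a = 1, n = 2

Rows 2 and 3 each multiply to 1728, so every row has product 1728.
Row 1: 1×4×8×6×9 = 1728, so the missing entry is 1728 ÷ 1728 = 1.
Row 4: 3×4×4×6×3 = 864, so the missing entry is 1728 ÷ 864 = 2.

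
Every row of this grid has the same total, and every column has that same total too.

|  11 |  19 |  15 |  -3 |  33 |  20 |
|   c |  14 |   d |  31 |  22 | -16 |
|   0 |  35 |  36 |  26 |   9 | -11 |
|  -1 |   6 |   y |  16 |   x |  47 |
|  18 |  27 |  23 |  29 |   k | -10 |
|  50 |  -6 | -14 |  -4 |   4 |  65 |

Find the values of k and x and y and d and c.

Rows 1 and 3 both sum to 95, so that's the common total.
The known cells in row 5 total 87, leaving 95 − 87 = 8 for the blank.
The known cells in column 5 total 76, leaving 95 − 76 = 19 for the blank.
The known cells in column 1 total 78, leaving 95 − 78 = 17 for the blank.
The known cells in row 2 total 68, leaving 95 − 68 = 27 for the blank.
The known cells in row 4 total 87, leaving 95 − 87 = 8 for the blank.

k = 8, x = 19, y = 8, d = 27, c = 17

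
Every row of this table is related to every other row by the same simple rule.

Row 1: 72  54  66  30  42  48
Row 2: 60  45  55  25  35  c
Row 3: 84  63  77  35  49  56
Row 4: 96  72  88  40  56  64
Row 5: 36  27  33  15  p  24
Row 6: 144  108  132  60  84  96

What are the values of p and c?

p = 21, c = 40

Each row is a constant multiple of every other row — this is a multiplication table with the headers hidden.
Row 5 is 15/30 = 1/2 times row 1, so its entry in column 5 is 42 × 1/2 = 21.
Row 2 is 25/30 = 5/6 times row 1, so its entry in column 6 is 48 × 5/6 = 40.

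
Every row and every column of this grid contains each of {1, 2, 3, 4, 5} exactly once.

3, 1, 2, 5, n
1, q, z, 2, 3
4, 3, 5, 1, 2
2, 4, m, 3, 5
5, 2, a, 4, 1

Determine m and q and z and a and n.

m = 1, q = 5, z = 4, a = 3, n = 4

For row 1, column 5: row 1 already has {1, 2, 3, 5}; that leaves 4.
For row 2, column 2: column 2 already has {1, 2, 3, 4}; that leaves 5.
For row 2, column 3: row 2 already has {1, 2, 3, 5}; that leaves 4.
At (row 5, col 3): row 5 already has {1, 2, 4, 5}, so the value is 3.
For row 4, column 3: row 4 already has {2, 3, 4, 5}; that leaves 1.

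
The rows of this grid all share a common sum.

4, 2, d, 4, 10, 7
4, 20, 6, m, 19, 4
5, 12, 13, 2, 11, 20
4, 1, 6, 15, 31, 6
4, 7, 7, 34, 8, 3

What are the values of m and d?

Row 3 sums to 63 and so does row 4; that's the common total.
In row 2 the known cells total 53, leaving 63 − 53 = 10.
In row 1 the known cells total 27, leaving 63 − 27 = 36.

m = 10, d = 36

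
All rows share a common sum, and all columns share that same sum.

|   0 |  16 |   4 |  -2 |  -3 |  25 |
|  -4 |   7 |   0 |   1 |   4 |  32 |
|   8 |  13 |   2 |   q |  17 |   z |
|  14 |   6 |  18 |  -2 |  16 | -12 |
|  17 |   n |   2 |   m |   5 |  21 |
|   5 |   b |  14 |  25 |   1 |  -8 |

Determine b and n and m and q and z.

b = 3, n = -5, m = 0, q = 18, z = -18

Rows 1 and 2 both sum to 40, so that's the common total.
Row 6: 5 + 14 + 25 + 1 − 8 = 37, so its missing entry is 40 − 37 = 3.
Column 6: 25 + 32 − 12 + 21 − 8 = 58, so its missing entry is 40 − 58 = -18.
Row 3: 8 + 13 + 2 + 17 − 18 = 22, so its missing entry is 40 − 22 = 18.
Column 4: -2 + 1 + 18 − 2 + 25 = 40, so its missing entry is 40 − 40 = 0.
Row 5: 17 + 2 + 0 + 5 + 21 = 45, so its missing entry is 40 − 45 = -5.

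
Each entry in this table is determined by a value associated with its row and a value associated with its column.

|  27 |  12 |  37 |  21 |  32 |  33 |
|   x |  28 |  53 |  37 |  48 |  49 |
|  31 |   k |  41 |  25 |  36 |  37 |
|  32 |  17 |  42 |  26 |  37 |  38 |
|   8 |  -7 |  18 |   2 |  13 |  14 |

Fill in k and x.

The difference between any two rows is the same in every column — this is an addition table with the headers hidden.
Row 3 minus row 1 is 37 − 33 = 4, so its entry in column 2 is 12 + 4 = 16.
Row 2 minus row 1 is 49 − 33 = 16, so its entry in column 1 is 27 + 16 = 43.

k = 16, x = 43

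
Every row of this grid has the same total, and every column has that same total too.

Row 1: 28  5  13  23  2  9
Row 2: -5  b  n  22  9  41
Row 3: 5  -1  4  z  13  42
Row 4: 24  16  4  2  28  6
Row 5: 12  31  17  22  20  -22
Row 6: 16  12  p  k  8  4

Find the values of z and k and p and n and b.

Rows 1 and 4 both sum to 80, so that's the common total.
Column 2: 5 − 1 + 16 + 31 + 12 = 63, so its missing entry is 80 − 63 = 17.
Row 2: -5 + 17 + 22 + 9 + 41 = 84, so its missing entry is 80 − 84 = -4.
Row 3: 5 − 1 + 4 + 13 + 42 = 63, so its missing entry is 80 − 63 = 17.
Column 4: 23 + 22 + 17 + 2 + 22 = 86, so its missing entry is 80 − 86 = -6.
Row 6: 16 + 12 − 6 + 8 + 4 = 34, so its missing entry is 80 − 34 = 46.

z = 17, k = -6, p = 46, n = -4, b = 17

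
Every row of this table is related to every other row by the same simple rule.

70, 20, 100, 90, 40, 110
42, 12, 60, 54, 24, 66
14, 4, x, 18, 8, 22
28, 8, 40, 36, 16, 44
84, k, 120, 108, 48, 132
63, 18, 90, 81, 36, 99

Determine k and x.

k = 24, x = 20

Each row is a constant multiple of every other row — this is a multiplication table with the headers hidden.
Row 5 is 84/70 = 6/5 times row 1, so its entry in column 2 is 20 × 6/5 = 24.
Row 3 is 14/70 = 1/5 times row 1, so its entry in column 3 is 100 × 1/5 = 20.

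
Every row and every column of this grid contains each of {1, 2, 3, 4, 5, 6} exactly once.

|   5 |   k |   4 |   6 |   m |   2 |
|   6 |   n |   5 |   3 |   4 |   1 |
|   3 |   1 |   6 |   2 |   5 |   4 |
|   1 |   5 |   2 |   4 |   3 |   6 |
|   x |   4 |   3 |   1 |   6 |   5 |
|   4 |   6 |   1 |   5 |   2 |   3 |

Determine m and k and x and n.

For row 2, column 2: row 2 already has {1, 3, 4, 5, 6}; that leaves 2.
At (row 1, col 2): column 2 already has {1, 2, 4, 5, 6}, so the value is 3.
For row 5, column 1: row 5 already has {1, 3, 4, 5, 6}; that leaves 2.
For row 1, column 5: row 1 already has {2, 3, 4, 5, 6}; that leaves 1.

m = 1, k = 3, x = 2, n = 2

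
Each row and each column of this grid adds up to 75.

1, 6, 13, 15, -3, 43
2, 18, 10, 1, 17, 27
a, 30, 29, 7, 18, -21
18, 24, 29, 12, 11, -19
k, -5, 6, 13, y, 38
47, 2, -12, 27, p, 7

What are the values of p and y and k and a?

p = 4, y = 28, k = -5, a = 12

Row 6 has 47 + 2 − 12 + 27 + 7 = 71; the blank must be 75 − 71 = 4.
Column 5 has -3 + 17 + 18 + 11 + 4 = 47; the blank must be 75 − 47 = 28.
Row 5 has -5 + 6 + 13 + 28 + 38 = 80; the blank must be 75 − 80 = -5.
Row 3 has 30 + 29 + 7 + 18 − 21 = 63; the blank must be 75 − 63 = 12.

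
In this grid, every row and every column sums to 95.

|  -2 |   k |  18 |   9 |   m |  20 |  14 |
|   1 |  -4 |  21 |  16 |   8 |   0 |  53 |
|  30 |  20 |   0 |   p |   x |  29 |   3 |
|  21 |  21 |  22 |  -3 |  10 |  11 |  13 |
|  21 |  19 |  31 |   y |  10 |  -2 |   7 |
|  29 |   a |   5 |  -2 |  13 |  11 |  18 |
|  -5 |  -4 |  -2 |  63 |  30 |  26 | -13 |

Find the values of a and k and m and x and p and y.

Row 5 has 21 + 19 + 31 + 10 − 2 + 7 = 86; the blank must be 95 − 86 = 9.
Row 6 has 29 + 5 − 2 + 13 + 11 + 18 = 74; the blank must be 95 − 74 = 21.
Column 2 has -4 + 20 + 21 + 19 + 21 − 4 = 73; the blank must be 95 − 73 = 22.
Row 1 has -2 + 22 + 18 + 9 + 20 + 14 = 81; the blank must be 95 − 81 = 14.
Column 5 has 14 + 8 + 10 + 10 + 13 + 30 = 85; the blank must be 95 − 85 = 10.
Row 3 has 30 + 20 + 0 + 10 + 29 + 3 = 92; the blank must be 95 − 92 = 3.

a = 21, k = 22, m = 14, x = 10, p = 3, y = 9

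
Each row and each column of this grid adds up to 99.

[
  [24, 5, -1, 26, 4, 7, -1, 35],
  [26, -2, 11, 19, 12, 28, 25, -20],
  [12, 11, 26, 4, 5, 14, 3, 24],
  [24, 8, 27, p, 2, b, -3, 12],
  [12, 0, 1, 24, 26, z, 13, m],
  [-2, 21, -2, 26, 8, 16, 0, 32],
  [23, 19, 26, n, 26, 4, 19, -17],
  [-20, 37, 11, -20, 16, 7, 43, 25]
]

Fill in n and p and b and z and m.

n = -1, p = 21, b = 8, z = 15, m = 8

Row 7 has 23 + 19 + 26 + 26 + 4 + 19 − 17 = 100; the blank must be 99 − 100 = -1.
Column 4 has 26 + 19 + 4 + 24 + 26 − 1 − 20 = 78; the blank must be 99 − 78 = 21.
Column 8 has 35 − 20 + 24 + 12 + 32 − 17 + 25 = 91; the blank must be 99 − 91 = 8.
Row 5 has 12 + 0 + 1 + 24 + 26 + 13 + 8 = 84; the blank must be 99 − 84 = 15.
Row 4 has 24 + 8 + 27 + 21 + 2 − 3 + 12 = 91; the blank must be 99 − 91 = 8.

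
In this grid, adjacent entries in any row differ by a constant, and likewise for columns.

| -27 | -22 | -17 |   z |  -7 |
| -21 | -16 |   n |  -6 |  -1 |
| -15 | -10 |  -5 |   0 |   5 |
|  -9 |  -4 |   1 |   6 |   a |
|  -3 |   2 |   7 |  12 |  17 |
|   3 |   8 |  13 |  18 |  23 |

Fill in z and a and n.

z = -12, a = 11, n = -11

Along each row the entries change by 5 per step; down each column they change by 6.
Row 1: from -27 at column 1, stepping by 5 to column 4 gives -12.
Row 4: from -9 at column 1, stepping by 5 to column 5 gives 11.
Row 2: from -21 at column 1, stepping by 5 to column 3 gives -11.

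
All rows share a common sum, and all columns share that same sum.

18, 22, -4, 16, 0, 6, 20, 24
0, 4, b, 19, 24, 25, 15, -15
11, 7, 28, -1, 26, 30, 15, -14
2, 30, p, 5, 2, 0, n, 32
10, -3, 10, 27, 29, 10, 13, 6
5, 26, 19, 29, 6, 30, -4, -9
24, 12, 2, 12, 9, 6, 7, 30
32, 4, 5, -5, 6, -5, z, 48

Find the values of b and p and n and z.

b = 30, p = 12, n = 19, z = 17

Rows 1 and 3 both sum to 102, so that's the common total.
The known cells in row 2 total 72, leaving 102 − 72 = 30 for the blank.
The known cells in column 3 total 90, leaving 102 − 90 = 12 for the blank.
The known cells in row 8 total 85, leaving 102 − 85 = 17 for the blank.
The known cells in row 4 total 83, leaving 102 − 83 = 19 for the blank.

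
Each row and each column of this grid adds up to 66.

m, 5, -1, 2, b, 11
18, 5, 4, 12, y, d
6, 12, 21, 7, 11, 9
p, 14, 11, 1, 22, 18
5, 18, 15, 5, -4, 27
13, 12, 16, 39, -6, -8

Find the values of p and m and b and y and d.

The known cells in column 6 total 57, leaving 66 − 57 = 9 for the blank.
The known cells in row 2 total 48, leaving 66 − 48 = 18 for the blank.
The known cells in column 5 total 41, leaving 66 − 41 = 25 for the blank.
The known cells in row 1 total 42, leaving 66 − 42 = 24 for the blank.
The known cells in row 4 total 66, leaving 66 − 66 = 0 for the blank.

p = 0, m = 24, b = 25, y = 18, d = 9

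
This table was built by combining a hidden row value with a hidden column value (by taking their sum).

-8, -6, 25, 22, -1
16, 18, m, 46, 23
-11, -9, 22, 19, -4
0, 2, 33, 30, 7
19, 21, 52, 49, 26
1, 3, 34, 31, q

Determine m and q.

The difference between any two rows is the same in every column — this is an addition table with the headers hidden.
Row 2 minus row 1 is 18 − (-6) = 24, so its entry in column 3 is 25 + 24 = 49.
Row 6 minus row 1 is 3 − (-6) = 9, so its entry in column 5 is -1 + 9 = 8.

m = 49, q = 8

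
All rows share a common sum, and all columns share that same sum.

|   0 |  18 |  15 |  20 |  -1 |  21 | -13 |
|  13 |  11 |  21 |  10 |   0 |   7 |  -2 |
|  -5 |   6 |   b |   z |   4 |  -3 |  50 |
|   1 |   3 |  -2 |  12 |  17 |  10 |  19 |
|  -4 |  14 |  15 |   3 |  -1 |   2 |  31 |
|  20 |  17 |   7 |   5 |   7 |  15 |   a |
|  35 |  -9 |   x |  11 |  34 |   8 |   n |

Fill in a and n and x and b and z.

a = -11, n = -14, x = -5, b = 9, z = -1

Rows 1 and 2 both sum to 60, so that's the common total.
Column 4 has 20 + 10 + 12 + 3 + 5 + 11 = 61; the blank must be 60 − 61 = -1.
Row 6 has 20 + 17 + 7 + 5 + 7 + 15 = 71; the blank must be 60 − 71 = -11.
Row 3 has -5 + 6 − 1 + 4 − 3 + 50 = 51; the blank must be 60 − 51 = 9.
Column 3 has 15 + 21 + 9 − 2 + 15 + 7 = 65; the blank must be 60 − 65 = -5.
Row 7 has 35 − 9 − 5 + 11 + 34 + 8 = 74; the blank must be 60 − 74 = -14.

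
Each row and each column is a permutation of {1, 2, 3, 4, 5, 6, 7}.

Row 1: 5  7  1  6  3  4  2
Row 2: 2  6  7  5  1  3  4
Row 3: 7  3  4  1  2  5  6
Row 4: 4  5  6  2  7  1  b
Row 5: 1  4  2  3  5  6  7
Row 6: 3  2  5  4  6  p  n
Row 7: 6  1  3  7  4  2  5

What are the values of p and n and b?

p = 7, n = 1, b = 3

At (row 6, col 6): column 6 already has {1, 2, 3, 4, 5, 6}, so the value is 7.
For row 6, column 7: row 6 already has {2, 3, 4, 5, 6, 7}; that leaves 1.
At (row 4, col 7): row 4 already has {1, 2, 4, 5, 6, 7}, so the value is 3.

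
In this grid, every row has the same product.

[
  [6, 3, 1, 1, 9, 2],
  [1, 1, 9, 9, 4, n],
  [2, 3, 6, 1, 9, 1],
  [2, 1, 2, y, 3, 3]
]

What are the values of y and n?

Rows 1 and 3 each multiply to 324, so every row has product 324.
Row 4: 2×1×2×3×3 = 36, so the missing entry is 324 ÷ 36 = 9.
Row 2: 1×1×9×9×4 = 324, so the missing entry is 324 ÷ 324 = 1.

y = 9, n = 1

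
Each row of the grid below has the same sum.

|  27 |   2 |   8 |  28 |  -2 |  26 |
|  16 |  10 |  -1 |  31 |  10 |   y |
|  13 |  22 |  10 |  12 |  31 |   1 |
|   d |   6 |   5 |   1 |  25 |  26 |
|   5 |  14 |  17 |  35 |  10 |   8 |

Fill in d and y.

The complete rows each total 89.
Row 4 is missing 89 − 63 = 26 (since 6 + 5 + 1 + 25 + 26 = 63).
Row 2 is missing 89 − 66 = 23 (since 16 + 10 − 1 + 31 + 10 = 66).

d = 26, y = 23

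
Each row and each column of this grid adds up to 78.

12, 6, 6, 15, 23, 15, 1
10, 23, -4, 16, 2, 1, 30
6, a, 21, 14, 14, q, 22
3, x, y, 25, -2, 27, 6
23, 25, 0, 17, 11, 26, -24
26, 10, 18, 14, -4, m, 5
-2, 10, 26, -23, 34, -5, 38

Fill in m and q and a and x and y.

m = 9, q = 5, a = -4, x = 8, y = 11

Row 6: 26 + 10 + 18 + 14 − 4 + 5 = 69, so its missing entry is 78 − 69 = 9.
Column 3: 6 − 4 + 21 + 0 + 18 + 26 = 67, so its missing entry is 78 − 67 = 11.
Row 4: 3 + 11 + 25 − 2 + 27 + 6 = 70, so its missing entry is 78 − 70 = 8.
Column 2: 6 + 23 + 8 + 25 + 10 + 10 = 82, so its missing entry is 78 − 82 = -4.
Row 3: 6 − 4 + 21 + 14 + 14 + 22 = 73, so its missing entry is 78 − 73 = 5.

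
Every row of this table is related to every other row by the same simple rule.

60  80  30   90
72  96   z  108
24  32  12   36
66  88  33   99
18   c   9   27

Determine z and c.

Each row is a constant multiple of every other row — this is a multiplication table with the headers hidden.
Row 2 is 108/90 = 6/5 times row 1, so its entry in column 3 is 30 × 6/5 = 36.
Row 5 is 27/90 = 3/10 times row 1, so its entry in column 2 is 80 × 3/10 = 24.

z = 36, c = 24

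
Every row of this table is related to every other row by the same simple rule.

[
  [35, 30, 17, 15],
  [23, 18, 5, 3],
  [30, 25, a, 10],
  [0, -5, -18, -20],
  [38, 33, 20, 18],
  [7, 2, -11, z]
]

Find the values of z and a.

The difference between any two rows is the same in every column — this is an addition table with the headers hidden.
Row 6 minus row 1 is 7 − 35 = -28, so its entry in column 4 is 15 + (-28) = -13.
Row 3 minus row 1 is 30 − 35 = -5, so its entry in column 3 is 17 + (-5) = 12.

z = -13, a = 12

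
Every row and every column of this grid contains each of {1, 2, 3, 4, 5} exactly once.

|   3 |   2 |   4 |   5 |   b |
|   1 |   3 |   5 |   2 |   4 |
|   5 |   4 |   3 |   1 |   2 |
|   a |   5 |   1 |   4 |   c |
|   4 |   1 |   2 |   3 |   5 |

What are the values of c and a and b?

c = 3, a = 2, b = 1

At (row 1, col 5): row 1 already has {2, 3, 4, 5}, so the value is 1.
Cell (4,5): column 5 already has {1, 2, 4, 5} → 3.
For row 4, column 1: row 4 already has {1, 3, 4, 5}; that leaves 2.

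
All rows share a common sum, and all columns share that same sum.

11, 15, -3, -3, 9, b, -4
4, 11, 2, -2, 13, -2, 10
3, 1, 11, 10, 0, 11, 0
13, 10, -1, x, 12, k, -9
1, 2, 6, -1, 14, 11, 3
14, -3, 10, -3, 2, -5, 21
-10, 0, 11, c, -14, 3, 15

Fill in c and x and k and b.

c = 31, x = 4, k = 7, b = 11

Rows 2 and 3 both sum to 36, so that's the common total.
The known cells in row 7 total 5, leaving 36 − 5 = 31 for the blank.
The known cells in column 4 total 32, leaving 36 − 32 = 4 for the blank.
The known cells in row 4 total 29, leaving 36 − 29 = 7 for the blank.
The known cells in row 1 total 25, leaving 36 − 25 = 11 for the blank.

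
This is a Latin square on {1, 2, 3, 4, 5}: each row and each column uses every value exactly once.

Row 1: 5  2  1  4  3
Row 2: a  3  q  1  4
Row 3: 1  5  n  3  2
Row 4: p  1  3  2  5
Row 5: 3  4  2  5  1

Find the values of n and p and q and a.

n = 4, p = 4, q = 5, a = 2

At (row 3, col 3): row 3 already has {1, 2, 3, 5}, so the value is 4.
Cell (2,3): column 3 already has {1, 2, 3, 4} → 5.
For row 2, column 1: row 2 already has {1, 3, 4, 5}; that leaves 2.
At (row 4, col 1): row 4 already has {1, 2, 3, 5}, so the value is 4.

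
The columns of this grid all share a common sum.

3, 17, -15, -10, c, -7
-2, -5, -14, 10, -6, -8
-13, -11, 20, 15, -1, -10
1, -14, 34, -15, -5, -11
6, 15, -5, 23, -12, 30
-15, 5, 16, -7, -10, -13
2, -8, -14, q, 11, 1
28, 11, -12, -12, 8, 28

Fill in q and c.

Columns 2 and 3 both add up to 10, so every column sums to 10.
Column 4: -10 + 10 + 15 − 15 + 23 − 7 − 12 = 4, so the missing entry is 10 − 4 = 6.
Column 5: -6 − 1 − 5 − 12 − 10 + 11 + 8 = -15, so the missing entry is 10 − (-15) = 25.

q = 6, c = 25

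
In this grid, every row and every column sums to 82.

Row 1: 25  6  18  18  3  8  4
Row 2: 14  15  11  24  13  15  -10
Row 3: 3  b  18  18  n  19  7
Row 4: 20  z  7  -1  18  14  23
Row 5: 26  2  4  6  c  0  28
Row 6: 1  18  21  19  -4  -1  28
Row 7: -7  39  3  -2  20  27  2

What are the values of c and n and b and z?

c = 16, n = 16, b = 1, z = 1

Row 5: 26 + 2 + 4 + 6 + 0 + 28 = 66, so its missing entry is 82 − 66 = 16.
Row 4: 20 + 7 − 1 + 18 + 14 + 23 = 81, so its missing entry is 82 − 81 = 1.
Column 5: 3 + 13 + 18 + 16 − 4 + 20 = 66, so its missing entry is 82 − 66 = 16.
Row 3: 3 + 18 + 18 + 16 + 19 + 7 = 81, so its missing entry is 82 − 81 = 1.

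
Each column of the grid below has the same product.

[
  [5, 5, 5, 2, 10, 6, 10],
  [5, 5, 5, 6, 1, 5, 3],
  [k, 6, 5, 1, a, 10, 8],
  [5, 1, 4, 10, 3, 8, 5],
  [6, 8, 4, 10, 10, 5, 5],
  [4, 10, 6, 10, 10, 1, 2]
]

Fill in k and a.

Columns 6 and 7 each multiply to 12000, so every column has product 12000.
Column 1: 5×5×5×6×4 = 3000, so the missing entry is 12000 ÷ 3000 = 4.
Column 5: 10×1×3×10×10 = 3000, so the missing entry is 12000 ÷ 3000 = 4.

k = 4, a = 4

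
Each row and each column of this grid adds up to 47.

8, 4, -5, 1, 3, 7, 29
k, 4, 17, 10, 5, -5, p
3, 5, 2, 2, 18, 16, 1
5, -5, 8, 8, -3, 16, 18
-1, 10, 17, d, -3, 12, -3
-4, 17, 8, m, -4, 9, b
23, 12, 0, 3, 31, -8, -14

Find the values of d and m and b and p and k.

d = 15, m = 8, b = 13, p = 3, k = 13

Row 5: -1 + 10 + 17 − 3 + 12 − 3 = 32, so its missing entry is 47 − 32 = 15.
Column 1: 8 + 3 + 5 − 1 − 4 + 23 = 34, so its missing entry is 47 − 34 = 13.
Column 4: 1 + 10 + 2 + 8 + 15 + 3 = 39, so its missing entry is 47 − 39 = 8.
Row 6: -4 + 17 + 8 + 8 − 4 + 9 = 34, so its missing entry is 47 − 34 = 13.
Row 2: 13 + 4 + 17 + 10 + 5 − 5 = 44, so its missing entry is 47 − 44 = 3.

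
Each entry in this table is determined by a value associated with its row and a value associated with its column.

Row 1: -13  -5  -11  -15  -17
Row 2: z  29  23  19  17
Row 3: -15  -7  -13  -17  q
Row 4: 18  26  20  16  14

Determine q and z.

The difference between any two rows is the same in every column — this is an addition table with the headers hidden.
Row 3 minus row 1 is -13 − (-11) = -2, so its entry in column 5 is -17 + (-2) = -19.
Row 2 minus row 1 is 23 − (-11) = 34, so its entry in column 1 is -13 + 34 = 21.

q = -19, z = 21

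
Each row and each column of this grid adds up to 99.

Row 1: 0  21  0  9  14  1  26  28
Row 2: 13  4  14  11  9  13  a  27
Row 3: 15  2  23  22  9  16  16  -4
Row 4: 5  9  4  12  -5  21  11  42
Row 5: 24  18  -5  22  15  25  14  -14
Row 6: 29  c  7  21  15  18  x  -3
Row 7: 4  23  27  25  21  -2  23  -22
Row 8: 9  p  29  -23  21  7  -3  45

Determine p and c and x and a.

p = 14, c = 8, x = 4, a = 8

Row 2: 13 + 4 + 14 + 11 + 9 + 13 + 27 = 91, so its missing entry is 99 − 91 = 8.
Column 7: 26 + 8 + 16 + 11 + 14 + 23 − 3 = 95, so its missing entry is 99 − 95 = 4.
Row 8: 9 + 29 − 23 + 21 + 7 − 3 + 45 = 85, so its missing entry is 99 − 85 = 14.
Row 6: 29 + 7 + 21 + 15 + 18 + 4 − 3 = 91, so its missing entry is 99 − 91 = 8.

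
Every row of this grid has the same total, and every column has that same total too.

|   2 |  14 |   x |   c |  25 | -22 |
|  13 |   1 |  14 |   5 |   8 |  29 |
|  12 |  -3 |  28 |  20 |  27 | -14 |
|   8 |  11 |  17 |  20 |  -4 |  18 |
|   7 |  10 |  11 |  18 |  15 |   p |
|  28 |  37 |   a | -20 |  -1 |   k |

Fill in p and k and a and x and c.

p = 9, k = 50, a = -24, x = 24, c = 27

Rows 2 and 3 both sum to 70, so that's the common total.
Column 4: 5 + 20 + 20 + 18 − 20 = 43, so its missing entry is 70 − 43 = 27.
Row 1: 2 + 14 + 27 + 25 − 22 = 46, so its missing entry is 70 − 46 = 24.
Row 5: 7 + 10 + 11 + 18 + 15 = 61, so its missing entry is 70 − 61 = 9.
Column 6: -22 + 29 − 14 + 18 + 9 = 20, so its missing entry is 70 − 20 = 50.
Row 6: 28 + 37 − 20 − 1 + 50 = 94, so its missing entry is 70 − 94 = -24.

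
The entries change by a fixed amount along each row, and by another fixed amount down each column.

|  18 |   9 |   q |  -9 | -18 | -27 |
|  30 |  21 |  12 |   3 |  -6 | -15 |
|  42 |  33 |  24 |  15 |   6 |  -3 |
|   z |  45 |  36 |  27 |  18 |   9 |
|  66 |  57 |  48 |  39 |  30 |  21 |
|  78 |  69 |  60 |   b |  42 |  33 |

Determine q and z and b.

q = 0, z = 54, b = 51

Along each row the entries change by -9 per step; down each column they change by 12.
Row 1: from 18 at column 1, stepping by -9 to column 3 gives 0.
Row 4: from 45 at column 2, stepping by -9 to column 1 gives 54.
Row 6: from 78 at column 1, stepping by -9 to column 4 gives 51.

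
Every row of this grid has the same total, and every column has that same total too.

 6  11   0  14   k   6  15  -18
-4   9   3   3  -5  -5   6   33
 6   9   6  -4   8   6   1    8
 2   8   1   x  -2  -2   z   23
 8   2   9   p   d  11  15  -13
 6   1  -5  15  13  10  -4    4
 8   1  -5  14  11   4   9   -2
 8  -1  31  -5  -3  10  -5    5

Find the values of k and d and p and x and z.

Rows 2 and 3 both sum to 40, so that's the common total.
Row 1 has 6 + 11 + 0 + 14 + 6 + 15 − 18 = 34; the blank must be 40 − 34 = 6.
Column 5 has 6 − 5 + 8 − 2 + 13 + 11 − 3 = 28; the blank must be 40 − 28 = 12.
Row 5 has 8 + 2 + 9 + 12 + 11 + 15 − 13 = 44; the blank must be 40 − 44 = -4.
Column 4 has 14 + 3 − 4 − 4 + 15 + 14 − 5 = 33; the blank must be 40 − 33 = 7.
Row 4 has 2 + 8 + 1 + 7 − 2 − 2 + 23 = 37; the blank must be 40 − 37 = 3.

k = 6, d = 12, p = -4, x = 7, z = 3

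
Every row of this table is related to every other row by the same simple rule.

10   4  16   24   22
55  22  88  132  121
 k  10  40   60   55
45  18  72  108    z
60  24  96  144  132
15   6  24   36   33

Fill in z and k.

z = 99, k = 25

Each row is a constant multiple of every other row — this is a multiplication table with the headers hidden.
Row 4 is 108/24 = 9/2 times row 1, so its entry in column 5 is 22 × 9/2 = 99.
Row 3 is 60/24 = 5/2 times row 1, so its entry in column 1 is 10 × 5/2 = 25.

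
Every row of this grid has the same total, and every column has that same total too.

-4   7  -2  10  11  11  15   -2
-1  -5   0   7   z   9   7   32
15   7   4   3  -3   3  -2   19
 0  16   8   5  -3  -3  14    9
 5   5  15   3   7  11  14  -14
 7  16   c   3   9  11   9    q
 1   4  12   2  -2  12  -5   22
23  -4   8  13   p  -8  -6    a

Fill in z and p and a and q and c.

Rows 1 and 3 both sum to 46, so that's the common total.
Row 2 has -1 − 5 + 0 + 7 + 9 + 7 + 32 = 49; the blank must be 46 − 49 = -3.
Column 5 has 11 − 3 − 3 − 3 + 7 + 9 − 2 = 16; the blank must be 46 − 16 = 30.
Row 8 has 23 − 4 + 8 + 13 + 30 − 8 − 6 = 56; the blank must be 46 − 56 = -10.
Column 8 has -2 + 32 + 19 + 9 − 14 + 22 − 10 = 56; the blank must be 46 − 56 = -10.
Row 6 has 7 + 16 + 3 + 9 + 11 + 9 − 10 = 45; the blank must be 46 − 45 = 1.

z = -3, p = 30, a = -10, q = -10, c = 1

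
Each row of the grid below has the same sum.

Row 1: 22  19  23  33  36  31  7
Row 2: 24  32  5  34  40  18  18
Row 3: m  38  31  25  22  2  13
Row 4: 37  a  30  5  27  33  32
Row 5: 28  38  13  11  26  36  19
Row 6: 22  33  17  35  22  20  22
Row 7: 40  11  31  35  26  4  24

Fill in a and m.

The complete rows each total 171.
Row 4 is missing 171 − 164 = 7 (since 37 + 30 + 5 + 27 + 33 + 32 = 164).
Row 3 is missing 171 − 131 = 40 (since 38 + 31 + 25 + 22 + 2 + 13 = 131).

a = 7, m = 40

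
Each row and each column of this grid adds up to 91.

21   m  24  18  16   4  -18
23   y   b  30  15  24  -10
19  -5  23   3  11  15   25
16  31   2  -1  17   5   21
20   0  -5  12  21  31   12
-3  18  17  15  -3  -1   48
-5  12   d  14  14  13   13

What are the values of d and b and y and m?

Row 7: -5 + 12 + 14 + 14 + 13 + 13 = 61, so its missing entry is 91 − 61 = 30.
Column 3: 24 + 23 + 2 − 5 + 17 + 30 = 91, so its missing entry is 91 − 91 = 0.
Row 2: 23 + 0 + 30 + 15 + 24 − 10 = 82, so its missing entry is 91 − 82 = 9.
Row 1: 21 + 24 + 18 + 16 + 4 − 18 = 65, so its missing entry is 91 − 65 = 26.

d = 30, b = 0, y = 9, m = 26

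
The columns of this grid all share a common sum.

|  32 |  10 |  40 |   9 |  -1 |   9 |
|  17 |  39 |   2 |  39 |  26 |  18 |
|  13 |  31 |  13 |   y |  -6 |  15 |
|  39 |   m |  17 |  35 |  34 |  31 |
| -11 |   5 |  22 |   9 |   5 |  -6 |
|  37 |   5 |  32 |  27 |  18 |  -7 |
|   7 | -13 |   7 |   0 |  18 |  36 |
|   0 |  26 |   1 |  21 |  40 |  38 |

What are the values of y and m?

y = -6, m = 31

Columns 1 and 6 both add up to 134, so every column sums to 134.
Column 4: 9 + 39 + 35 + 9 + 27 + 0 + 21 = 140, so the missing entry is 134 − 140 = -6.
Column 2: 10 + 39 + 31 + 5 + 5 − 13 + 26 = 103, so the missing entry is 134 − 103 = 31.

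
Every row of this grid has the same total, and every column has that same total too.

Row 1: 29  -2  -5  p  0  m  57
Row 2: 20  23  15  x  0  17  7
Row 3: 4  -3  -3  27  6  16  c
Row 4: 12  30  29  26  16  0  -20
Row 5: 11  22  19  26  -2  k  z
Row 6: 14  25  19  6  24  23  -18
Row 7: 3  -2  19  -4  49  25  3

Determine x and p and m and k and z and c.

x = 11, p = 1, m = 13, k = -1, z = 18, c = 46

Rows 4 and 6 both sum to 93, so that's the common total.
Row 3 has 4 − 3 − 3 + 27 + 6 + 16 = 47; the blank must be 93 − 47 = 46.
Column 7 has 57 + 7 + 46 − 20 − 18 + 3 = 75; the blank must be 93 − 75 = 18.
Row 5 has 11 + 22 + 19 + 26 − 2 + 18 = 94; the blank must be 93 − 94 = -1.
Column 6 has 17 + 16 + 0 − 1 + 23 + 25 = 80; the blank must be 93 − 80 = 13.
Row 1 has 29 − 2 − 5 + 0 + 13 + 57 = 92; the blank must be 93 − 92 = 1.
Row 2 has 20 + 23 + 15 + 0 + 17 + 7 = 82; the blank must be 93 − 82 = 11.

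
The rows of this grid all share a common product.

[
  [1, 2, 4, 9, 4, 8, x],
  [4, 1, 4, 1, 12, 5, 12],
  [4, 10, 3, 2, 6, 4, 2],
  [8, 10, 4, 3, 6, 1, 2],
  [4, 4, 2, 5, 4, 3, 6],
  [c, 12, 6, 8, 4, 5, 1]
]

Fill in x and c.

Rows 2 and 5 each multiply to 11520, so every row has product 11520.
Row 1: 1×2×4×9×4×8 = 2304, so the missing entry is 11520 ÷ 2304 = 5.
Row 6: 12×6×8×4×5×1 = 11520, so the missing entry is 11520 ÷ 11520 = 1.

x = 5, c = 1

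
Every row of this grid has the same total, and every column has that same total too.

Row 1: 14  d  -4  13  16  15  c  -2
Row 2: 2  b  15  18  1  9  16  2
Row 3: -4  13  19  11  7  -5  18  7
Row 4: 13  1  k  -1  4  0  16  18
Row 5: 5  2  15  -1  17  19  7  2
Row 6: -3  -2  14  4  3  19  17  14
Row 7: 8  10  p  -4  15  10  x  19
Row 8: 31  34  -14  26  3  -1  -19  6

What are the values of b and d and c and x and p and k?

b = 3, d = 5, c = 9, x = 2, p = 6, k = 15

Rows 3 and 5 both sum to 66, so that's the common total.
Row 2 has 2 + 15 + 18 + 1 + 9 + 16 + 2 = 63; the blank must be 66 − 63 = 3.
Column 2 has 3 + 13 + 1 + 2 − 2 + 10 + 34 = 61; the blank must be 66 − 61 = 5.
Row 1 has 14 + 5 − 4 + 13 + 16 + 15 − 2 = 57; the blank must be 66 − 57 = 9.
Column 7 has 9 + 16 + 18 + 16 + 7 + 17 − 19 = 64; the blank must be 66 − 64 = 2.
Row 7 has 8 + 10 − 4 + 15 + 10 + 2 + 19 = 60; the blank must be 66 − 60 = 6.
Row 4 has 13 + 1 − 1 + 4 + 0 + 16 + 18 = 51; the blank must be 66 − 51 = 15.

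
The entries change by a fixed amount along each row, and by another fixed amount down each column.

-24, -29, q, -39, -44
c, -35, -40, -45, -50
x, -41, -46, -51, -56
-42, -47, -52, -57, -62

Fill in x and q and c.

x = -36, q = -34, c = -30

Along each row the entries change by -5 per step; down each column they change by -6.
Row 3: from -41 at column 2, stepping by -5 to column 1 gives -36.
Row 1: from -24 at column 1, stepping by -5 to column 3 gives -34.
Row 2: from -35 at column 2, stepping by -5 to column 1 gives -30.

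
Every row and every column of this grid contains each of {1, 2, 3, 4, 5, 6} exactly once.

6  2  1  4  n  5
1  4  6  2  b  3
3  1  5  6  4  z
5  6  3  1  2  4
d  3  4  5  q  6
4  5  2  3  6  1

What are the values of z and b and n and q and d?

At (row 5, col 1): column 1 already has {1, 3, 4, 5, 6}, so the value is 2.
Cell (5,5): row 5 already has {2, 3, 4, 5, 6} → 1.
Cell (1,5): row 1 already has {1, 2, 4, 5, 6} → 3.
For row 2, column 5: row 2 already has {1, 2, 3, 4, 6}; that leaves 5.
Cell (3,6): row 3 already has {1, 3, 4, 5, 6} → 2.

z = 2, b = 5, n = 3, q = 1, d = 2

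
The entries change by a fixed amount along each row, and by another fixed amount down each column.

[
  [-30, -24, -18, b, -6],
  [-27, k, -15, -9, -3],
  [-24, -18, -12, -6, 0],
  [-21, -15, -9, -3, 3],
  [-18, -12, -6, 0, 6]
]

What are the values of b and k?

b = -12, k = -21

Along each row the entries change by 6 per step; down each column they change by 3.
Row 1: from -30 at column 1, stepping by 6 to column 4 gives -12.
Row 2: from -27 at column 1, stepping by 6 to column 2 gives -21.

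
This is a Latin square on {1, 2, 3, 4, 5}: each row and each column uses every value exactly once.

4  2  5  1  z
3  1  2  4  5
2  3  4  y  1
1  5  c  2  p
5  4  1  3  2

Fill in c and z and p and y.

c = 3, z = 3, p = 4, y = 5

Cell (3,4): row 3 already has {1, 2, 3, 4} → 5.
At (row 4, col 3): column 3 already has {1, 2, 4, 5}, so the value is 3.
For row 1, column 5: row 1 already has {1, 2, 4, 5}; that leaves 3.
Cell (4,5): row 4 already has {1, 2, 3, 5} → 4.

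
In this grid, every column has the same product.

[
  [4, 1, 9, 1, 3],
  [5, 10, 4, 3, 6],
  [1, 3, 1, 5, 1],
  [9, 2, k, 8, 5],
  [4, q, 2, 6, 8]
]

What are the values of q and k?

q = 12, k = 10

Columns 4 and 5 each multiply to 720, so every column has product 720.
Column 2: 1×10×3×2 = 60, so the missing entry is 720 ÷ 60 = 12.
Column 3: 9×4×1×2 = 72, so the missing entry is 720 ÷ 72 = 10.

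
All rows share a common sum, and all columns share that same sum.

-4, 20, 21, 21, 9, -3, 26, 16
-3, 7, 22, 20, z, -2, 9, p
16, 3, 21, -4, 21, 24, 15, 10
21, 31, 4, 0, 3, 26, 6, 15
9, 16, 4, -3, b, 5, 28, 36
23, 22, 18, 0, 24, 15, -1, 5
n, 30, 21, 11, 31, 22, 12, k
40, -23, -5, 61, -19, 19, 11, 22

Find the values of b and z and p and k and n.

Rows 1 and 3 both sum to 106, so that's the common total.
Row 5 has 9 + 16 + 4 − 3 + 5 + 28 + 36 = 95; the blank must be 106 − 95 = 11.
Column 5 has 9 + 21 + 3 + 11 + 24 + 31 − 19 = 80; the blank must be 106 − 80 = 26.
Row 2 has -3 + 7 + 22 + 20 + 26 − 2 + 9 = 79; the blank must be 106 − 79 = 27.
Column 8 has 16 + 27 + 10 + 15 + 36 + 5 + 22 = 131; the blank must be 106 − 131 = -25.
Row 7 has 30 + 21 + 11 + 31 + 22 + 12 − 25 = 102; the blank must be 106 − 102 = 4.

b = 11, z = 26, p = 27, k = -25, n = 4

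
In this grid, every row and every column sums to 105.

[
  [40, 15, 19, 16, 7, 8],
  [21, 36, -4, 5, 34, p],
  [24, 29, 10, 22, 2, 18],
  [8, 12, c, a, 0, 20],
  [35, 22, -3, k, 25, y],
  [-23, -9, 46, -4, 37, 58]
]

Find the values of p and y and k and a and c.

The known cells in row 2 total 92, leaving 105 − 92 = 13 for the blank.
The known cells in column 6 total 117, leaving 105 − 117 = -12 for the blank.
The known cells in row 5 total 67, leaving 105 − 67 = 38 for the blank.
The known cells in column 4 total 77, leaving 105 − 77 = 28 for the blank.
The known cells in row 4 total 68, leaving 105 − 68 = 37 for the blank.

p = 13, y = -12, k = 38, a = 28, c = 37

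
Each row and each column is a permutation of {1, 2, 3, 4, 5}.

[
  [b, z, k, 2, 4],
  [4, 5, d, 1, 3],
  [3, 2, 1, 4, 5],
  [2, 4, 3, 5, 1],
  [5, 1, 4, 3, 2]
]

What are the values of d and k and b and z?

For row 1, column 2: column 2 already has {1, 2, 4, 5}; that leaves 3.
Cell (2,3): row 2 already has {1, 3, 4, 5} → 2.
At (row 1, col 3): column 3 already has {1, 2, 3, 4}, so the value is 5.
At (row 1, col 1): row 1 already has {2, 3, 4, 5}, so the value is 1.

d = 2, k = 5, b = 1, z = 3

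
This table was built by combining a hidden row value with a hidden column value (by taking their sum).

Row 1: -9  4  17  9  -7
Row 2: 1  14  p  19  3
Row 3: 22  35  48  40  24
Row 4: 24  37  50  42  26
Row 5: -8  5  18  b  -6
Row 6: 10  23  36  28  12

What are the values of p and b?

The difference between any two rows is the same in every column — this is an addition table with the headers hidden.
Row 2 minus row 1 is 1 − (-9) = 10, so its entry in column 3 is 17 + 10 = 27.
Row 5 minus row 1 is -8 − (-9) = 1, so its entry in column 4 is 9 + 1 = 10.

p = 27, b = 10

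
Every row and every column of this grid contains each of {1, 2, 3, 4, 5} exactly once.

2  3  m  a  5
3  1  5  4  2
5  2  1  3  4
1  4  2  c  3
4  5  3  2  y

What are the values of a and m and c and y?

For row 5, column 5: row 5 already has {2, 3, 4, 5}; that leaves 1.
At (row 1, col 3): column 3 already has {1, 2, 3, 5}, so the value is 4.
Cell (4,4): row 4 already has {1, 2, 3, 4} → 5.
Cell (1,4): row 1 already has {2, 3, 4, 5} → 1.

a = 1, m = 4, c = 5, y = 1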